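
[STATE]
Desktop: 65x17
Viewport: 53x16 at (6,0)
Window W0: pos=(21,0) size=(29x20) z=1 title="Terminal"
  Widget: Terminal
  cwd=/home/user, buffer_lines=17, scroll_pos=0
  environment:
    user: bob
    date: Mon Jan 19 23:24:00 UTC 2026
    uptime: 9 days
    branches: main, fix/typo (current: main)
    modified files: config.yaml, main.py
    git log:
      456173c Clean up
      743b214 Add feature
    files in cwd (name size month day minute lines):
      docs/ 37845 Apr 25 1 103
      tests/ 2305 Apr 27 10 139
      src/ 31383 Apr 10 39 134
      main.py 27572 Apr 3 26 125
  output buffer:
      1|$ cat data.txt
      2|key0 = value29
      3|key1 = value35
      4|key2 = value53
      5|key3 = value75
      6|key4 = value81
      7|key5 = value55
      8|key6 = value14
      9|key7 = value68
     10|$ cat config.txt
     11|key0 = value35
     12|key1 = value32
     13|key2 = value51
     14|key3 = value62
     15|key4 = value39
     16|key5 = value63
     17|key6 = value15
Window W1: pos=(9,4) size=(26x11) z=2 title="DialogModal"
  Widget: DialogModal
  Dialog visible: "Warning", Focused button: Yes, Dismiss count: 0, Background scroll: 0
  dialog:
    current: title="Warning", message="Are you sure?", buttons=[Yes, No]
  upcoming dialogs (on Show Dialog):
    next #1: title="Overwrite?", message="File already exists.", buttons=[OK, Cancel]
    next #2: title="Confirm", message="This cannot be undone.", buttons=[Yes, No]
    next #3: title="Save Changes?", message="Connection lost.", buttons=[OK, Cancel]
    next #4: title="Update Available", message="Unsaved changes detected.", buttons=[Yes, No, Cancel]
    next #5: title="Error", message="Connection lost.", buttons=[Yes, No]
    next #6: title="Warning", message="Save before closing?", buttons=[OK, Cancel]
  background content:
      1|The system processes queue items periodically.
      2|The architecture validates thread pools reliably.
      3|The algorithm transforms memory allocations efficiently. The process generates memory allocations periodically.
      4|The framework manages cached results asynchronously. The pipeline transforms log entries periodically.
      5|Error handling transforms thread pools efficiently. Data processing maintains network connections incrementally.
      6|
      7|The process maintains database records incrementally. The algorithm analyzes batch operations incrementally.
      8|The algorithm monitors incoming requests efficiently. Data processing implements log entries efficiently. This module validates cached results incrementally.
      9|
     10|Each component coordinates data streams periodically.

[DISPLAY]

               ┏━━━━━━━━━━━━━━━━━━━━━━━━━━━┓         
               ┃ Terminal                  ┃         
               ┠───────────────────────────┨         
               ┃$ cat data.txt             ┃         
   ┏━━━━━━━━━━━━━━━━━━━━━━━━┓9             ┃         
   ┃ DialogModal            ┃5             ┃         
   ┠────────────────────────┨3             ┃         
   ┃The system processes que┃5             ┃         
   ┃The┌───────────────┐idat┃1             ┃         
   ┃The│    Warning    │orms┃5             ┃         
   ┃The│ Are you sure? │s ca┃4             ┃         
   ┃Err│   [Yes]  No   │form┃8             ┃         
   ┃   └───────────────┘    ┃txt           ┃         
   ┃The process maintains da┃5             ┃         
   ┗━━━━━━━━━━━━━━━━━━━━━━━━┛2             ┃         
               ┃key2 = value51             ┃         


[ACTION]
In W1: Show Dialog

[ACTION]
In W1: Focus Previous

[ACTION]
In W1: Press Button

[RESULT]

               ┏━━━━━━━━━━━━━━━━━━━━━━━━━━━┓         
               ┃ Terminal                  ┃         
               ┠───────────────────────────┨         
               ┃$ cat data.txt             ┃         
   ┏━━━━━━━━━━━━━━━━━━━━━━━━┓9             ┃         
   ┃ DialogModal            ┃5             ┃         
   ┠────────────────────────┨3             ┃         
   ┃The system processes que┃5             ┃         
   ┃The architecture validat┃1             ┃         
   ┃The algorithm transforms┃5             ┃         
   ┃The framework manages ca┃4             ┃         
   ┃Error handling transform┃8             ┃         
   ┃                        ┃txt           ┃         
   ┃The process maintains da┃5             ┃         
   ┗━━━━━━━━━━━━━━━━━━━━━━━━┛2             ┃         
               ┃key2 = value51             ┃         


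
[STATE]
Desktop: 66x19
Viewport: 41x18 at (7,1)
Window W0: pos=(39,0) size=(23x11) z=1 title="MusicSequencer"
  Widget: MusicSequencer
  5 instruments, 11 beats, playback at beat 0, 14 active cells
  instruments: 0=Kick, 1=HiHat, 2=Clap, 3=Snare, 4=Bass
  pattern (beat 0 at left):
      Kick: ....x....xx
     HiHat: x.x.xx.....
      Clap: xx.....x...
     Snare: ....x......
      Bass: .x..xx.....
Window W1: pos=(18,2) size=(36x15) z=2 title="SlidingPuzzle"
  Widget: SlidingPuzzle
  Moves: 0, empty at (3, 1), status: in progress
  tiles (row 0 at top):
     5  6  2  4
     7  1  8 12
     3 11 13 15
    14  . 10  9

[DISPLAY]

                                ┃ MusicSe
           ┏━━━━━━━━━━━━━━━━━━━━━━━━━━━━━
           ┃ SlidingPuzzle               
           ┠─────────────────────────────
           ┃┌────┬────┬────┬────┐        
           ┃│  5 │  6 │  2 │  4 │        
           ┃├────┼────┼────┼────┤        
           ┃│  7 │  1 │  8 │ 12 │        
           ┃├────┼────┼────┼────┤        
           ┃│  3 │ 11 │ 13 │ 15 │        
           ┃├────┼────┼────┼────┤        
           ┃│ 14 │    │ 10 │  9 │        
           ┃└────┴────┴────┴────┘        
           ┃Moves: 0                     
           ┃                             
           ┗━━━━━━━━━━━━━━━━━━━━━━━━━━━━━
                                         
                                         


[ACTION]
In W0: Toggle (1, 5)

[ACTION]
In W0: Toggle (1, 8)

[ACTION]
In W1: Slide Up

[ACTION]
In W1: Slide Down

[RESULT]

                                ┃ MusicSe
           ┏━━━━━━━━━━━━━━━━━━━━━━━━━━━━━
           ┃ SlidingPuzzle               
           ┠─────────────────────────────
           ┃┌────┬────┬────┬────┐        
           ┃│  5 │  6 │  2 │  4 │        
           ┃├────┼────┼────┼────┤        
           ┃│  7 │  1 │  8 │ 12 │        
           ┃├────┼────┼────┼────┤        
           ┃│  3 │    │ 13 │ 15 │        
           ┃├────┼────┼────┼────┤        
           ┃│ 14 │ 11 │ 10 │  9 │        
           ┃└────┴────┴────┴────┘        
           ┃Moves: 1                     
           ┃                             
           ┗━━━━━━━━━━━━━━━━━━━━━━━━━━━━━
                                         
                                         


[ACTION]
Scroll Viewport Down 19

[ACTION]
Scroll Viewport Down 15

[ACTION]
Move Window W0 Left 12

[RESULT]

                    ┃ MusicSequencer     
           ┏━━━━━━━━━━━━━━━━━━━━━━━━━━━━━
           ┃ SlidingPuzzle               
           ┠─────────────────────────────
           ┃┌────┬────┬────┬────┐        
           ┃│  5 │  6 │  2 │  4 │        
           ┃├────┼────┼────┼────┤        
           ┃│  7 │  1 │  8 │ 12 │        
           ┃├────┼────┼────┼────┤        
           ┃│  3 │    │ 13 │ 15 │        
           ┃├────┼────┼────┼────┤        
           ┃│ 14 │ 11 │ 10 │  9 │        
           ┃└────┴────┴────┴────┘        
           ┃Moves: 1                     
           ┃                             
           ┗━━━━━━━━━━━━━━━━━━━━━━━━━━━━━
                                         
                                         


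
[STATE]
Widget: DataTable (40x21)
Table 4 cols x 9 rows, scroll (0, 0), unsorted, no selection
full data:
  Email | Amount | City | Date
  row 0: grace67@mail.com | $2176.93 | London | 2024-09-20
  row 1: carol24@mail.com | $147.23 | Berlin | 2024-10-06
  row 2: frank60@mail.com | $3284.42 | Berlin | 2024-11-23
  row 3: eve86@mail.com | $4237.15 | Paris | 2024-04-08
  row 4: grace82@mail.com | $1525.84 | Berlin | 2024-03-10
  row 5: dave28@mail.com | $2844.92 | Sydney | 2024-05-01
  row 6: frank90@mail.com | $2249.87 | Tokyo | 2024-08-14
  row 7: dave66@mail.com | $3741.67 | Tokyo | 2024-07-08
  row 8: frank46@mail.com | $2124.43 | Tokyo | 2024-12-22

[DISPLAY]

Email           │Amount  │City  │Date   
────────────────┼────────┼──────┼───────
grace67@mail.com│$2176.93│London│2024-09
carol24@mail.com│$147.23 │Berlin│2024-10
frank60@mail.com│$3284.42│Berlin│2024-11
eve86@mail.com  │$4237.15│Paris │2024-04
grace82@mail.com│$1525.84│Berlin│2024-03
dave28@mail.com │$2844.92│Sydney│2024-05
frank90@mail.com│$2249.87│Tokyo │2024-08
dave66@mail.com │$3741.67│Tokyo │2024-07
frank46@mail.com│$2124.43│Tokyo │2024-12
                                        
                                        
                                        
                                        
                                        
                                        
                                        
                                        
                                        
                                        


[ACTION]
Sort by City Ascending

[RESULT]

Email           │Amount  │City ▲│Date   
────────────────┼────────┼──────┼───────
carol24@mail.com│$147.23 │Berlin│2024-10
frank60@mail.com│$3284.42│Berlin│2024-11
grace82@mail.com│$1525.84│Berlin│2024-03
grace67@mail.com│$2176.93│London│2024-09
eve86@mail.com  │$4237.15│Paris │2024-04
dave28@mail.com │$2844.92│Sydney│2024-05
frank90@mail.com│$2249.87│Tokyo │2024-08
dave66@mail.com │$3741.67│Tokyo │2024-07
frank46@mail.com│$2124.43│Tokyo │2024-12
                                        
                                        
                                        
                                        
                                        
                                        
                                        
                                        
                                        
                                        


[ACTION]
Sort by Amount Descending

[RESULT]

Email           │Amount ▼│City  │Date   
────────────────┼────────┼──────┼───────
eve86@mail.com  │$4237.15│Paris │2024-04
dave66@mail.com │$3741.67│Tokyo │2024-07
frank60@mail.com│$3284.42│Berlin│2024-11
dave28@mail.com │$2844.92│Sydney│2024-05
frank90@mail.com│$2249.87│Tokyo │2024-08
grace67@mail.com│$2176.93│London│2024-09
frank46@mail.com│$2124.43│Tokyo │2024-12
grace82@mail.com│$1525.84│Berlin│2024-03
carol24@mail.com│$147.23 │Berlin│2024-10
                                        
                                        
                                        
                                        
                                        
                                        
                                        
                                        
                                        
                                        


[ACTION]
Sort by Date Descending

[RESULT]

Email           │Amount  │City  │Date   
────────────────┼────────┼──────┼───────
frank46@mail.com│$2124.43│Tokyo │2024-12
frank60@mail.com│$3284.42│Berlin│2024-11
carol24@mail.com│$147.23 │Berlin│2024-10
grace67@mail.com│$2176.93│London│2024-09
frank90@mail.com│$2249.87│Tokyo │2024-08
dave66@mail.com │$3741.67│Tokyo │2024-07
dave28@mail.com │$2844.92│Sydney│2024-05
eve86@mail.com  │$4237.15│Paris │2024-04
grace82@mail.com│$1525.84│Berlin│2024-03
                                        
                                        
                                        
                                        
                                        
                                        
                                        
                                        
                                        
                                        


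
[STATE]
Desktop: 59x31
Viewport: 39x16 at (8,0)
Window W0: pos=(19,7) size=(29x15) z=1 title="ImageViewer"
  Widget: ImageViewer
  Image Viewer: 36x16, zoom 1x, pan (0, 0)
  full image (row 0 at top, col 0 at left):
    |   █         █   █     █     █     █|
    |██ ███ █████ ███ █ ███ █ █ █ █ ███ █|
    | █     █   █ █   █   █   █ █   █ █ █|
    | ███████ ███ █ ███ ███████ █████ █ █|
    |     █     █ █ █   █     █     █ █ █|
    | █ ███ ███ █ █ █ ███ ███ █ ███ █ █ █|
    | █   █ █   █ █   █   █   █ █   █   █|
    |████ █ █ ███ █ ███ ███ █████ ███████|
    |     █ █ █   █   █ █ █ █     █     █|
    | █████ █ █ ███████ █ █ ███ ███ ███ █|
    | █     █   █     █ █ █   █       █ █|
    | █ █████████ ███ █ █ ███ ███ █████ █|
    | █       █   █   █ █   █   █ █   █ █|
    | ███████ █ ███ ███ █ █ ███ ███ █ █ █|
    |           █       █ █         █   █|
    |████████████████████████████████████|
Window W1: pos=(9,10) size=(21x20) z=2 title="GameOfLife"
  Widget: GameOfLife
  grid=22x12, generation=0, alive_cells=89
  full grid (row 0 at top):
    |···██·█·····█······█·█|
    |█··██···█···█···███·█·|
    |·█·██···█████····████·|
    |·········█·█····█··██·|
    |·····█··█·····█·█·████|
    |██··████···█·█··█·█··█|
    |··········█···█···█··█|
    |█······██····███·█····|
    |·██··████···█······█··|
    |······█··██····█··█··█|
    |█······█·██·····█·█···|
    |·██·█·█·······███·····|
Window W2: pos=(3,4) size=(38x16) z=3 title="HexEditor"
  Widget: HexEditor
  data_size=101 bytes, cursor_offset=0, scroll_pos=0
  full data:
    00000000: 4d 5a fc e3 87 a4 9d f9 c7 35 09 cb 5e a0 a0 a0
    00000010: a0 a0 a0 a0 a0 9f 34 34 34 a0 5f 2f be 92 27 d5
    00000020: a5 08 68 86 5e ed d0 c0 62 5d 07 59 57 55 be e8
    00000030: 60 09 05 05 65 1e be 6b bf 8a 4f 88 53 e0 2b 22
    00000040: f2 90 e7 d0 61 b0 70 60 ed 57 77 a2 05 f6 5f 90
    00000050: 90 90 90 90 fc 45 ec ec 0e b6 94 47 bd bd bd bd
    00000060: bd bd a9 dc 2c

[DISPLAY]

                                       
                                       
                                       
                                       
━━━━━━━━━━━━━━━━━━━━━━━━━━━━━━━━┓      
Editor                          ┃      
────────────────────────────────┨      
0000  4D 5a fc e3 87 a4 9d f9  c┃━━━━━━
0010  a0 a0 a0 a0 a0 9f 34 34  3┃      
0020  a5 08 68 86 5e ed d0 c0  6┃──────
0030  60 09 05 05 65 1e be 6b  b┃  █   
0040  f2 90 e7 d0 61 b0 70 60  e┃█ █ █ 
0050  90 90 90 90 fc 45 ec ec  0┃█   █ 
0060  bd bd a9 dc 2c            ┃█████ 
                                ┃    █ 
                                ┃███ █ 


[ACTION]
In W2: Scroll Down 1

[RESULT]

                                       
                                       
                                       
                                       
━━━━━━━━━━━━━━━━━━━━━━━━━━━━━━━━┓      
Editor                          ┃      
────────────────────────────────┨      
0010  a0 a0 a0 a0 a0 9f 34 34  3┃━━━━━━
0020  a5 08 68 86 5e ed d0 c0  6┃      
0030  60 09 05 05 65 1e be 6b  b┃──────
0040  f2 90 e7 d0 61 b0 70 60  e┃  █   
0050  90 90 90 90 fc 45 ec ec  0┃█ █ █ 
0060  bd bd a9 dc 2c            ┃█   █ 
                                ┃█████ 
                                ┃    █ 
                                ┃███ █ 


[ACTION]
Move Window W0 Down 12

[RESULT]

                                       
                                       
                                       
                                       
━━━━━━━━━━━━━━━━━━━━━━━━━━━━━━━━┓      
Editor                          ┃      
────────────────────────────────┨      
0010  a0 a0 a0 a0 a0 9f 34 34  3┃      
0020  a5 08 68 86 5e ed d0 c0  6┃      
0030  60 09 05 05 65 1e be 6b  b┃      
0040  f2 90 e7 d0 61 b0 70 60  e┃      
0050  90 90 90 90 fc 45 ec ec  0┃      
0060  bd bd a9 dc 2c            ┃      
                                ┃      
                                ┃      
                                ┃      


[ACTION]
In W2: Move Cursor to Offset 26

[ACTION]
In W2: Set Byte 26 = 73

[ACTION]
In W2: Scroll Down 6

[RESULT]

                                       
                                       
                                       
                                       
━━━━━━━━━━━━━━━━━━━━━━━━━━━━━━━━┓      
Editor                          ┃      
────────────────────────────────┨      
0060  bd bd a9 dc 2c            ┃      
                                ┃      
                                ┃      
                                ┃      
                                ┃      
                                ┃      
                                ┃      
                                ┃      
                                ┃      


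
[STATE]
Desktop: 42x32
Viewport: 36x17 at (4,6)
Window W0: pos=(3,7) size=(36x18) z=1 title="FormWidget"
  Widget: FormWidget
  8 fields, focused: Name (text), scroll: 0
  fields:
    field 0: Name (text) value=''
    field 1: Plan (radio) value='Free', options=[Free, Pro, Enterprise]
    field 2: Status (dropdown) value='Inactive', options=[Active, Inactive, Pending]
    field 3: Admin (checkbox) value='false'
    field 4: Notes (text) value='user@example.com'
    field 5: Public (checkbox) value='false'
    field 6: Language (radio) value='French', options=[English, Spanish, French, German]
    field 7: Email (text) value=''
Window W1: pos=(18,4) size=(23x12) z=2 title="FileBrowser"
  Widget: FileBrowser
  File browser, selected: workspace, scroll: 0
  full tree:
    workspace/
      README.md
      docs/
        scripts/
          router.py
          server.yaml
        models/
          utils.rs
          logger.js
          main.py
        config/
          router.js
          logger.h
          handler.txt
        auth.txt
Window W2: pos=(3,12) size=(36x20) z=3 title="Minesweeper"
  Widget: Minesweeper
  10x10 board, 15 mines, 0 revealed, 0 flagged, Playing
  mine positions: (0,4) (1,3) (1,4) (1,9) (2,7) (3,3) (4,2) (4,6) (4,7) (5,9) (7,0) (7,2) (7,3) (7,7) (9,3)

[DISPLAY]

              ┠─────────────────────
━━━━━━━━━━━━━━┃> [-] workspace/     
 FormWidget   ┃    README.md        
──────────────┃    [+] docs/        
> Name:       ┃                     
  Plan:       ┃                     
━━━━━━━━━━━━━━━━━━━━━━━━━━━━━━━━━━┓ 
 Minesweeper                      ┃ 
──────────────────────────────────┨ 
■■■■■■■■■■                        ┃━
■■■■■■■■■■                        ┃ 
■■■■■■■■■■                        ┃ 
■■■■■■■■■■                        ┃ 
■■■■■■■■■■                        ┃ 
■■■■■■■■■■                        ┃ 
■■■■■■■■■■                        ┃ 
■■■■■■■■■■                        ┃ 


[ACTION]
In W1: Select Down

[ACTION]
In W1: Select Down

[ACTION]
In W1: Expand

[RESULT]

              ┠─────────────────────
━━━━━━━━━━━━━━┃  [-] workspace/     
 FormWidget   ┃    README.md        
──────────────┃  > [-] docs/        
> Name:       ┃      [+] scripts/   
  Plan:       ┃      [+] models/    
━━━━━━━━━━━━━━━━━━━━━━━━━━━━━━━━━━┓ 
 Minesweeper                      ┃ 
──────────────────────────────────┨ 
■■■■■■■■■■                        ┃━
■■■■■■■■■■                        ┃ 
■■■■■■■■■■                        ┃ 
■■■■■■■■■■                        ┃ 
■■■■■■■■■■                        ┃ 
■■■■■■■■■■                        ┃ 
■■■■■■■■■■                        ┃ 
■■■■■■■■■■                        ┃ 


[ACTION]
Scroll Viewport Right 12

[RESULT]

            ┠─────────────────────┨ 
━━━━━━━━━━━━┃  [-] workspace/     ┃ 
ormWidget   ┃    README.md        ┃ 
────────────┃  > [-] docs/        ┃ 
Name:       ┃      [+] scripts/   ┃ 
Plan:       ┃      [+] models/    ┃ 
━━━━━━━━━━━━━━━━━━━━━━━━━━━━━━━━┓ ┃ 
inesweeper                      ┃ ┃ 
────────────────────────────────┨ ┃ 
■■■■■■■■                        ┃━┛ 
■■■■■■■■                        ┃   
■■■■■■■■                        ┃   
■■■■■■■■                        ┃   
■■■■■■■■                        ┃   
■■■■■■■■                        ┃   
■■■■■■■■                        ┃   
■■■■■■■■                        ┃   


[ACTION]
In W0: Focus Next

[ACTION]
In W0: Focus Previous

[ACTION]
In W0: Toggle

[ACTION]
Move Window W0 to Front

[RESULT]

            ┠─────────────────────┨ 
━━━━━━━━━━━━━━━━━━━━━━━━━━━━━━━━┓ ┃ 
ormWidget                       ┃ ┃ 
────────────────────────────────┨ ┃ 
Name:       [                  ]┃ ┃ 
Plan:       (●) Free  ( ) Pro  (┃ ┃ 
Status:     [Inactive         ▼]┃ ┃ 
Admin:      [ ]                 ┃ ┃ 
Notes:      [user@example.com  ]┃ ┃ 
Public:     [ ]                 ┃━┛ 
Language:   ( ) English  ( ) Spa┃   
Email:      [                  ]┃   
                                ┃   
                                ┃   
                                ┃   
                                ┃   
                                ┃   


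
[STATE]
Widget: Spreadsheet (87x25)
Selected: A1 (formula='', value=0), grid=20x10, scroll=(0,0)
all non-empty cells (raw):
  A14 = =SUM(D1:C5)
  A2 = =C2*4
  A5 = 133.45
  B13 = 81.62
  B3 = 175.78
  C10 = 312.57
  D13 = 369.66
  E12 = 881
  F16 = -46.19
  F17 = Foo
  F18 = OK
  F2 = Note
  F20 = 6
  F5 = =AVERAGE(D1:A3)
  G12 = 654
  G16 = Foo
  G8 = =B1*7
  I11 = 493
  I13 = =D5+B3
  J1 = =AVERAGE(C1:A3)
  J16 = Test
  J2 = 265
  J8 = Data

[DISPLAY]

A1:                                                                                    
       A       B       C       D       E       F       G       H       I       J       
---------------------------------------------------------------------------------------
  1      [0]       0       0       0       0       0       0       0       0   19.53   
  2        0       0       0       0       0Note           0       0       0     265   
  3        0  175.78       0       0       0       0       0       0       0       0   
  4        0       0       0       0       0       0       0       0       0       0   
  5   133.45       0       0       0       0   14.65       0       0       0       0   
  6        0       0       0       0       0       0       0       0       0       0   
  7        0       0       0       0       0       0       0       0       0       0   
  8        0       0       0       0       0       0       0       0       0Data       
  9        0       0       0       0       0       0       0       0       0       0   
 10        0       0  312.57       0       0       0       0       0       0       0   
 11        0       0       0       0       0       0       0       0     493       0   
 12        0       0       0       0     881       0     654       0       0       0   
 13        0   81.62       0  369.66       0       0       0       0  175.78       0   
 14        0       0       0       0       0       0       0       0       0       0   
 15        0       0       0       0       0       0       0       0       0       0   
 16        0       0       0       0       0  -46.19Foo            0       0Test       
 17        0       0       0       0       0Foo            0       0       0       0   
 18        0       0       0       0       0OK             0       0       0       0   
 19        0       0       0       0       0       0       0       0       0       0   
 20        0       0       0       0       0       6       0       0       0       0   
                                                                                       
                                                                                       


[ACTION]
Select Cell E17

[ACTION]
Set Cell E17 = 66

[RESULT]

E17: 66                                                                                
       A       B       C       D       E       F       G       H       I       J       
---------------------------------------------------------------------------------------
  1        0       0       0       0       0       0       0       0       0   19.53   
  2        0       0       0       0       0Note           0       0       0     265   
  3        0  175.78       0       0       0       0       0       0       0       0   
  4        0       0       0       0       0       0       0       0       0       0   
  5   133.45       0       0       0       0   14.65       0       0       0       0   
  6        0       0       0       0       0       0       0       0       0       0   
  7        0       0       0       0       0       0       0       0       0       0   
  8        0       0       0       0       0       0       0       0       0Data       
  9        0       0       0       0       0       0       0       0       0       0   
 10        0       0  312.57       0       0       0       0       0       0       0   
 11        0       0       0       0       0       0       0       0     493       0   
 12        0       0       0       0     881       0     654       0       0       0   
 13        0   81.62       0  369.66       0       0       0       0  175.78       0   
 14        0       0       0       0       0       0       0       0       0       0   
 15        0       0       0       0       0       0       0       0       0       0   
 16        0       0       0       0       0  -46.19Foo            0       0Test       
 17        0       0       0       0    [66]Foo            0       0       0       0   
 18        0       0       0       0       0OK             0       0       0       0   
 19        0       0       0       0       0       0       0       0       0       0   
 20        0       0       0       0       0       6       0       0       0       0   
                                                                                       
                                                                                       


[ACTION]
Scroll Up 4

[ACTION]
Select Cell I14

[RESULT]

I14:                                                                                   
       A       B       C       D       E       F       G       H       I       J       
---------------------------------------------------------------------------------------
  1        0       0       0       0       0       0       0       0       0   19.53   
  2        0       0       0       0       0Note           0       0       0     265   
  3        0  175.78       0       0       0       0       0       0       0       0   
  4        0       0       0       0       0       0       0       0       0       0   
  5   133.45       0       0       0       0   14.65       0       0       0       0   
  6        0       0       0       0       0       0       0       0       0       0   
  7        0       0       0       0       0       0       0       0       0       0   
  8        0       0       0       0       0       0       0       0       0Data       
  9        0       0       0       0       0       0       0       0       0       0   
 10        0       0  312.57       0       0       0       0       0       0       0   
 11        0       0       0       0       0       0       0       0     493       0   
 12        0       0       0       0     881       0     654       0       0       0   
 13        0   81.62       0  369.66       0       0       0       0  175.78       0   
 14        0       0       0       0       0       0       0       0     [0]       0   
 15        0       0       0       0       0       0       0       0       0       0   
 16        0       0       0       0       0  -46.19Foo            0       0Test       
 17        0       0       0       0      66Foo            0       0       0       0   
 18        0       0       0       0       0OK             0       0       0       0   
 19        0       0       0       0       0       0       0       0       0       0   
 20        0       0       0       0       0       6       0       0       0       0   
                                                                                       
                                                                                       


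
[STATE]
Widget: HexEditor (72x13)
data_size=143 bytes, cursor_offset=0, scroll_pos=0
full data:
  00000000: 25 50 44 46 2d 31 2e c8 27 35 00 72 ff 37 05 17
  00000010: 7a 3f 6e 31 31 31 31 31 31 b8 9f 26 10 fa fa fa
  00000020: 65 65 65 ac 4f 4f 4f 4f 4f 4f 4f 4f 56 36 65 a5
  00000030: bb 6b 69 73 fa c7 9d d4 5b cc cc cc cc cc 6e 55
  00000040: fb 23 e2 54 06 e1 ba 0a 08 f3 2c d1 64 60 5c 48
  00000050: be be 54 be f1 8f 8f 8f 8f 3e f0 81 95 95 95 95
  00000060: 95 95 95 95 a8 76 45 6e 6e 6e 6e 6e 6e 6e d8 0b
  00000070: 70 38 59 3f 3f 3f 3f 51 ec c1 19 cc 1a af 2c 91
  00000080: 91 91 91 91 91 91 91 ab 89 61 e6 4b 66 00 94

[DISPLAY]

00000000  25 50 44 46 2d 31 2e c8  27 35 00 72 ff 37 05 17  |%PDF-1..'5.
00000010  7a 3f 6e 31 31 31 31 31  31 b8 9f 26 10 fa fa fa  |z?n111111..
00000020  65 65 65 ac 4f 4f 4f 4f  4f 4f 4f 4f 56 36 65 a5  |eee.OOOOOOO
00000030  bb 6b 69 73 fa c7 9d d4  5b cc cc cc cc cc 6e 55  |.kis....[..
00000040  fb 23 e2 54 06 e1 ba 0a  08 f3 2c d1 64 60 5c 48  |.#.T......,
00000050  be be 54 be f1 8f 8f 8f  8f 3e f0 81 95 95 95 95  |..T......>.
00000060  95 95 95 95 a8 76 45 6e  6e 6e 6e 6e 6e 6e d8 0b  |.....vEnnnn
00000070  70 38 59 3f 3f 3f 3f 51  ec c1 19 cc 1a af 2c 91  |p8Y????Q...
00000080  91 91 91 91 91 91 91 ab  89 61 e6 4b 66 00 94     |.........a.
                                                                        
                                                                        
                                                                        
                                                                        


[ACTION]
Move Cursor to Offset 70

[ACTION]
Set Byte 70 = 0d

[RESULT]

00000000  25 50 44 46 2d 31 2e c8  27 35 00 72 ff 37 05 17  |%PDF-1..'5.
00000010  7a 3f 6e 31 31 31 31 31  31 b8 9f 26 10 fa fa fa  |z?n111111..
00000020  65 65 65 ac 4f 4f 4f 4f  4f 4f 4f 4f 56 36 65 a5  |eee.OOOOOOO
00000030  bb 6b 69 73 fa c7 9d d4  5b cc cc cc cc cc 6e 55  |.kis....[..
00000040  fb 23 e2 54 06 e1 0D 0a  08 f3 2c d1 64 60 5c 48  |.#.T......,
00000050  be be 54 be f1 8f 8f 8f  8f 3e f0 81 95 95 95 95  |..T......>.
00000060  95 95 95 95 a8 76 45 6e  6e 6e 6e 6e 6e 6e d8 0b  |.....vEnnnn
00000070  70 38 59 3f 3f 3f 3f 51  ec c1 19 cc 1a af 2c 91  |p8Y????Q...
00000080  91 91 91 91 91 91 91 ab  89 61 e6 4b 66 00 94     |.........a.
                                                                        
                                                                        
                                                                        
                                                                        


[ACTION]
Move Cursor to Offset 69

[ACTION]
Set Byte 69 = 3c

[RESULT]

00000000  25 50 44 46 2d 31 2e c8  27 35 00 72 ff 37 05 17  |%PDF-1..'5.
00000010  7a 3f 6e 31 31 31 31 31  31 b8 9f 26 10 fa fa fa  |z?n111111..
00000020  65 65 65 ac 4f 4f 4f 4f  4f 4f 4f 4f 56 36 65 a5  |eee.OOOOOOO
00000030  bb 6b 69 73 fa c7 9d d4  5b cc cc cc cc cc 6e 55  |.kis....[..
00000040  fb 23 e2 54 06 3C 0d 0a  08 f3 2c d1 64 60 5c 48  |.#.T.<....,
00000050  be be 54 be f1 8f 8f 8f  8f 3e f0 81 95 95 95 95  |..T......>.
00000060  95 95 95 95 a8 76 45 6e  6e 6e 6e 6e 6e 6e d8 0b  |.....vEnnnn
00000070  70 38 59 3f 3f 3f 3f 51  ec c1 19 cc 1a af 2c 91  |p8Y????Q...
00000080  91 91 91 91 91 91 91 ab  89 61 e6 4b 66 00 94     |.........a.
                                                                        
                                                                        
                                                                        
                                                                        


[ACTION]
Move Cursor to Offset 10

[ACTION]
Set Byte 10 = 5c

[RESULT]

00000000  25 50 44 46 2d 31 2e c8  27 35 5C 72 ff 37 05 17  |%PDF-1..'5\
00000010  7a 3f 6e 31 31 31 31 31  31 b8 9f 26 10 fa fa fa  |z?n111111..
00000020  65 65 65 ac 4f 4f 4f 4f  4f 4f 4f 4f 56 36 65 a5  |eee.OOOOOOO
00000030  bb 6b 69 73 fa c7 9d d4  5b cc cc cc cc cc 6e 55  |.kis....[..
00000040  fb 23 e2 54 06 3c 0d 0a  08 f3 2c d1 64 60 5c 48  |.#.T.<....,
00000050  be be 54 be f1 8f 8f 8f  8f 3e f0 81 95 95 95 95  |..T......>.
00000060  95 95 95 95 a8 76 45 6e  6e 6e 6e 6e 6e 6e d8 0b  |.....vEnnnn
00000070  70 38 59 3f 3f 3f 3f 51  ec c1 19 cc 1a af 2c 91  |p8Y????Q...
00000080  91 91 91 91 91 91 91 ab  89 61 e6 4b 66 00 94     |.........a.
                                                                        
                                                                        
                                                                        
                                                                        


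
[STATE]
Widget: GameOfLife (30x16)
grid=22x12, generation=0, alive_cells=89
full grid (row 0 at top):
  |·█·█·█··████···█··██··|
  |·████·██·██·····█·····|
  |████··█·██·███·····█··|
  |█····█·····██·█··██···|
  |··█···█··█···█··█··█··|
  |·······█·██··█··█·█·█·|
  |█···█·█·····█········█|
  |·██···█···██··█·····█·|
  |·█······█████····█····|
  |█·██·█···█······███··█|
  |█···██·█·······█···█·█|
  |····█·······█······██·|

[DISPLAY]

Gen: 0                        
·█·█·█··████···█··██··        
·████·██·██·····█·····        
████··█·██·███·····█··        
█····█·····██·█··██···        
··█···█··█···█··█··█··        
·······█·██··█··█·█·█·        
█···█·█·····█········█        
·██···█···██··█·····█·        
·█······█████····█····        
█·██·█···█······███··█        
█···██·█·······█···█·█        
····█·······█······██·        
                              
                              
                              


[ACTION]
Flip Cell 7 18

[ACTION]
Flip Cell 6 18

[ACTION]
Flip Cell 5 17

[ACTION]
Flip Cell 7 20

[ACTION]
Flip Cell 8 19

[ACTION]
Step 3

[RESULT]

Gen: 3                        
······█···········█···        
······█·███·······█···        
·········██········█··        
··········█···········        
·················█·█··        
·█·█·······█···█·█····        
█·█·██····█······██···        
█·█··█·█·█████····███·        
█·······█·······█··██·        
█····█·██······█·█·█··        
·█·····█········██····        
··████···········████·        
                              
                              
                              
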